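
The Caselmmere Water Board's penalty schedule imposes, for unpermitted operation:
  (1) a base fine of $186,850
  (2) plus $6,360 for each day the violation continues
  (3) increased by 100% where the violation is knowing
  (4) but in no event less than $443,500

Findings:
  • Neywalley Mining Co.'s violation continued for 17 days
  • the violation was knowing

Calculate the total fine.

$589,940

Per-day component: 17 × $6,360 = $108,120
Base plus per-day: $186,850 + $108,120 = $294,970
Enhancement: 100% of $294,970 = $294,970
Enhanced fine: $294,970 + $294,970 = $589,940
Minimum $443,500: $589,940 meets the minimum, no increase.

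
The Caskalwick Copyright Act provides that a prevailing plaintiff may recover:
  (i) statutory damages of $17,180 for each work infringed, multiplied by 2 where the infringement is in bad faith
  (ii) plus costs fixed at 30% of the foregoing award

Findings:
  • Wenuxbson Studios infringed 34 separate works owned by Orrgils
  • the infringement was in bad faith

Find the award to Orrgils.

Statutory damages: 34 × $17,180 = $584,120
Doubled: 2 × $584,120 = $1,168,240
Costs: 30% of $1,168,240 = $350,472
Award plus costs: $1,168,240 + $350,472 = $1,518,712

$1,518,712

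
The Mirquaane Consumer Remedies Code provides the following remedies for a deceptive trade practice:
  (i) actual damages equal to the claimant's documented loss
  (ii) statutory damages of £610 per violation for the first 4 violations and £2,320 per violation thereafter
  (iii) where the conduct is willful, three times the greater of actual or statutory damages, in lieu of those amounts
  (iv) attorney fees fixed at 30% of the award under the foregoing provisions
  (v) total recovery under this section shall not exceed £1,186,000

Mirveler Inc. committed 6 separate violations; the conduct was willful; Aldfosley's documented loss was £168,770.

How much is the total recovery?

First 4 violations: 4 × £610 = £2,440
Remaining violations: (6 − 4) × £2,320 = £4,640
Statutory damages: £2,440 + £4,640 = £7,080
Greater of actual damages (£168,770) or statutory damages (£7,080): £168,770
Trebled: 3 × £168,770 = £506,310
Attorney fees: 30% of £506,310 = £151,893
Total before cap: £506,310 + £151,893 = £658,203
Cap at £1,186,000: £658,203 is within the cap, no reduction.

£658,203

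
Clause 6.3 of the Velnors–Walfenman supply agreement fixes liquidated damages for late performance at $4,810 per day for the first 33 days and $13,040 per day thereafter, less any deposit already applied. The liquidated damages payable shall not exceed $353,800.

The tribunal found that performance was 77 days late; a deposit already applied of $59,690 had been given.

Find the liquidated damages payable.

First 33 days: 33 × $4,810 = $158,730
Remaining days: (77 − 33) × $13,040 = $573,760
Accrued per-day damages: $158,730 + $573,760 = $732,490
Less deposit already applied: $732,490 − $59,690 = $672,800
Cap at $353,800: $672,800 exceeds the cap → $353,800

Liquidated damages: $353,800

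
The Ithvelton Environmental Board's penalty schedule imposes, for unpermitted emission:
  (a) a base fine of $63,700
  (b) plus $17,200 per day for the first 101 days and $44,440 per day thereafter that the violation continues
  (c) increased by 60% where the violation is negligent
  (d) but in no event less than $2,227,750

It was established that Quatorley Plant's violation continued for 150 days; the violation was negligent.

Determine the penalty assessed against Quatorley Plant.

$6,365,536

First 101 days: 101 × $17,200 = $1,737,200
Remaining days: (150 − 101) × $44,440 = $2,177,560
Per-day component: $1,737,200 + $2,177,560 = $3,914,760
Base plus per-day: $63,700 + $3,914,760 = $3,978,460
Enhancement: 60% of $3,978,460 = $2,387,076
Enhanced fine: $3,978,460 + $2,387,076 = $6,365,536
Minimum $2,227,750: $6,365,536 meets the minimum, no increase.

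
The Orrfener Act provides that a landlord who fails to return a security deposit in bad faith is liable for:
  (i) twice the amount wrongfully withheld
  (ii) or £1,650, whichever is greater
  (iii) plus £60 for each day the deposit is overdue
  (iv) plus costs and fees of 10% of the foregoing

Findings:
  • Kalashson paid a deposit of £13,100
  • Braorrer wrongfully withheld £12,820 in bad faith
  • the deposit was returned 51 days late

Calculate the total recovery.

Recovery: £31,570

Doubled: 2 × £12,820 = £25,640
Minimum £1,650: £25,640 meets the minimum, no increase.
Late-return penalty: 51 × £60 = £3,060
Damages plus late penalty: £25,640 + £3,060 = £28,700
Costs and fees: 10% of £28,700 = £2,870
Total recovery: £28,700 + £2,870 = £31,570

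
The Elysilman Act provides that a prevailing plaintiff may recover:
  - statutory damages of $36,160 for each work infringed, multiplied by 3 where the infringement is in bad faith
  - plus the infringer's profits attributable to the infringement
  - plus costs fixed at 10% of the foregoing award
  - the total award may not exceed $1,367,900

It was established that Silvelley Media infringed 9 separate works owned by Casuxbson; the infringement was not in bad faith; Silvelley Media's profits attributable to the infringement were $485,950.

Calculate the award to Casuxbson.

$892,529

Statutory damages: 9 × $36,160 = $325,440
Infringement not in bad faith: no ×3 enhancement.
Combined award: $325,440 + $485,950 = $811,390
Costs: 10% of $811,390 = $81,139
Award plus costs: $811,390 + $81,139 = $892,529
Cap at $1,367,900: $892,529 is within the cap, no reduction.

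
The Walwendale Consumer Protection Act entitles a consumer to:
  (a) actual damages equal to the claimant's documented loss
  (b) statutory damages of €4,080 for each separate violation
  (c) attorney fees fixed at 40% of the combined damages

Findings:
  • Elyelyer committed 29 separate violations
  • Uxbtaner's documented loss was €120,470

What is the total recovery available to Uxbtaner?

€334,306

Statutory damages: 29 × €4,080 = €118,320
Combined damages: €120,470 + €118,320 = €238,790
Attorney fees: 40% of €238,790 = €95,516
Total recovery: €238,790 + €95,516 = €334,306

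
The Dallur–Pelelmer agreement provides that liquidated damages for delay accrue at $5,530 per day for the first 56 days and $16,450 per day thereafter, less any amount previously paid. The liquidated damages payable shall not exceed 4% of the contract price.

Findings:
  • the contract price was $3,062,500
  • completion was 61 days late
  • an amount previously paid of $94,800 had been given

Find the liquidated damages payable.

$122,500

First 56 days: 56 × $5,530 = $309,680
Remaining days: (61 − 56) × $16,450 = $82,250
Accrued per-day damages: $309,680 + $82,250 = $391,930
Less amount previously paid: $391,930 − $94,800 = $297,130
Cap: 4% of $3,062,500 = $122,500
Cap at $122,500: $297,130 exceeds the cap → $122,500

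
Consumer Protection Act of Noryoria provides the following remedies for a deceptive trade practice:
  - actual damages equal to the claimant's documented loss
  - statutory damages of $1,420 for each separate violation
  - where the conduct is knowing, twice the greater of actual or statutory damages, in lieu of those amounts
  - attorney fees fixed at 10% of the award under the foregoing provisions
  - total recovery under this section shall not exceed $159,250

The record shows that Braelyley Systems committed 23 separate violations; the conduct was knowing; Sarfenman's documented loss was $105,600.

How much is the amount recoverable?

$159,250

Statutory damages: 23 × $1,420 = $32,660
Greater of actual damages ($105,600) or statutory damages ($32,660): $105,600
Doubled: 2 × $105,600 = $211,200
Attorney fees: 10% of $211,200 = $21,120
Total before cap: $211,200 + $21,120 = $232,320
Cap at $159,250: $232,320 exceeds the cap → $159,250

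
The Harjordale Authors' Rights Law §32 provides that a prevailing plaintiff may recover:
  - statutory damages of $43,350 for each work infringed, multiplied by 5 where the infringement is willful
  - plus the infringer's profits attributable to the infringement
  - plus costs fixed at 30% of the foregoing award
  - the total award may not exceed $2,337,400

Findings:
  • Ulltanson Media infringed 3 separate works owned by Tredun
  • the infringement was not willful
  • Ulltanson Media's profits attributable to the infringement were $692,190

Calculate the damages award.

$1,068,912

Statutory damages: 3 × $43,350 = $130,050
Infringement not willful: no ×5 enhancement.
Combined award: $130,050 + $692,190 = $822,240
Costs: 30% of $822,240 = $246,672
Award plus costs: $822,240 + $246,672 = $1,068,912
Cap at $2,337,400: $1,068,912 is within the cap, no reduction.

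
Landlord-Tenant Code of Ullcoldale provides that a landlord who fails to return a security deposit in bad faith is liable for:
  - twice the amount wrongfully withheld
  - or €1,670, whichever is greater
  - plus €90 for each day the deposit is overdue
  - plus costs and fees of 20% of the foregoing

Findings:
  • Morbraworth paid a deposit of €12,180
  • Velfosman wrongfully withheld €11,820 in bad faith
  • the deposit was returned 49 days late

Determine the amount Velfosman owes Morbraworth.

Doubled: 2 × €11,820 = €23,640
Minimum €1,670: €23,640 meets the minimum, no increase.
Late-return penalty: 49 × €90 = €4,410
Damages plus late penalty: €23,640 + €4,410 = €28,050
Costs and fees: 20% of €28,050 = €5,610
Total recovery: €28,050 + €5,610 = €33,660

€33,660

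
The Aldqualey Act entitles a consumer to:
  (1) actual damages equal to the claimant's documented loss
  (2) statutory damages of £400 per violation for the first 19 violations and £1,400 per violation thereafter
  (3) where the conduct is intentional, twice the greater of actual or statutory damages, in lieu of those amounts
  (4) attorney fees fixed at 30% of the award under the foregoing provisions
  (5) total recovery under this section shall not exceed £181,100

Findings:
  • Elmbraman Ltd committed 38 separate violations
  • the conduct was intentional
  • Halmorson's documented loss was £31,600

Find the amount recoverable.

First 19 violations: 19 × £400 = £7,600
Remaining violations: (38 − 19) × £1,400 = £26,600
Statutory damages: £7,600 + £26,600 = £34,200
Greater of actual damages (£31,600) or statutory damages (£34,200): £34,200
Doubled: 2 × £34,200 = £68,400
Attorney fees: 30% of £68,400 = £20,520
Total before cap: £68,400 + £20,520 = £88,920
Cap at £181,100: £88,920 is within the cap, no reduction.

£88,920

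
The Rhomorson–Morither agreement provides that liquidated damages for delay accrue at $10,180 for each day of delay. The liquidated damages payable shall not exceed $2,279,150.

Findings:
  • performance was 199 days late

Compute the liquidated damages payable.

$2,025,820

Per-day damages: 199 × $10,180 = $2,025,820
Cap at $2,279,150: $2,025,820 is within the cap, no reduction.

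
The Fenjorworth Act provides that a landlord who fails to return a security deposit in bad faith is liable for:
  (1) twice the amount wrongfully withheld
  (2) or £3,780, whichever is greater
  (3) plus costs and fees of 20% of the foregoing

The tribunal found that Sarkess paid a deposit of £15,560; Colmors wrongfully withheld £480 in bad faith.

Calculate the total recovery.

Recovery: £4,536

Doubled: 2 × £480 = £960
Minimum £3,780: £960 is below the minimum → £3,780
Costs and fees: 20% of £3,780 = £756
Total recovery: £3,780 + £756 = £4,536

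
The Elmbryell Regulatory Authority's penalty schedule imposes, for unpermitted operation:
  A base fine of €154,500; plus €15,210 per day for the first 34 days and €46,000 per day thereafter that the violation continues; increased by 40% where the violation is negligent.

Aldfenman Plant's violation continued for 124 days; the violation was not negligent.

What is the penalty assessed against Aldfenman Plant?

€4,811,640

First 34 days: 34 × €15,210 = €517,140
Remaining days: (124 − 34) × €46,000 = €4,140,000
Per-day component: €517,140 + €4,140,000 = €4,657,140
Base plus per-day: €154,500 + €4,657,140 = €4,811,640
The violation was not negligent: no 40% increase.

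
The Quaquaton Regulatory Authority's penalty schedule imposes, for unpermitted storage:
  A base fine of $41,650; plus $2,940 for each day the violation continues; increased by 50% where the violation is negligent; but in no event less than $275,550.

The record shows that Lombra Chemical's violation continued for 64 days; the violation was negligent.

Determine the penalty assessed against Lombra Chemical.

Per-day component: 64 × $2,940 = $188,160
Base plus per-day: $41,650 + $188,160 = $229,810
Enhancement: 50% of $229,810 = $114,905
Enhanced fine: $229,810 + $114,905 = $344,715
Minimum $275,550: $344,715 meets the minimum, no increase.

Civil penalty: $344,715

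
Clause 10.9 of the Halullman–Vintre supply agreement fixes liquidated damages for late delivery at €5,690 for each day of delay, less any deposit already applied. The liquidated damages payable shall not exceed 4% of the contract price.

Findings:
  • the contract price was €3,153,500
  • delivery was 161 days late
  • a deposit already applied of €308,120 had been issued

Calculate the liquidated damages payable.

Liquidated damages: €126,140

Per-day damages: 161 × €5,690 = €916,090
Less deposit already applied: €916,090 − €308,120 = €607,970
Cap: 4% of €3,153,500 = €126,140
Cap at €126,140: €607,970 exceeds the cap → €126,140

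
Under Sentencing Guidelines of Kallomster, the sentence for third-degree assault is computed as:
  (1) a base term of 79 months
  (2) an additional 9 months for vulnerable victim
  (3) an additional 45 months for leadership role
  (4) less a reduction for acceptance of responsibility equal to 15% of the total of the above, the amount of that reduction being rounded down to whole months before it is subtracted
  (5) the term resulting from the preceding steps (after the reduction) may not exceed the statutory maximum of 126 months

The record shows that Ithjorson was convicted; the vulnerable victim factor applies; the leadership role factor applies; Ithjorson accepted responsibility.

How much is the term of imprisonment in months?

Vulnerable victim enhancement: +9 months
Leadership role enhancement: +45 months
Adjusted term: 79 months + 9 months + 45 months = 133 months
Acceptance of responsibility reduction: 15% of 133 months = 19 months (rounded down)
After reduction: 133 − 19 = 114 months
Cap at 126 months: 114 months is within the cap, no reduction.

114 months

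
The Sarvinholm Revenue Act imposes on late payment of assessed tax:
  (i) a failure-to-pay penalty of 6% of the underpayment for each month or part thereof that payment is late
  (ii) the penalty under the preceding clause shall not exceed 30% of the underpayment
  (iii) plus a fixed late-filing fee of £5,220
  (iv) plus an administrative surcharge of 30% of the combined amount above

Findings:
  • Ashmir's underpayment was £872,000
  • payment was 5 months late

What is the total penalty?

£346,866

Accrued rate: 6% × 5 = 30%, capped at 30% → 30%
Failure-to-pay penalty: 30% of £872,000 = £261,600
Penalty before surcharge: £261,600 + £5,220 = £266,820
Administrative surcharge: 30% of £266,820 = £80,046
Total penalty: £266,820 + £80,046 = £346,866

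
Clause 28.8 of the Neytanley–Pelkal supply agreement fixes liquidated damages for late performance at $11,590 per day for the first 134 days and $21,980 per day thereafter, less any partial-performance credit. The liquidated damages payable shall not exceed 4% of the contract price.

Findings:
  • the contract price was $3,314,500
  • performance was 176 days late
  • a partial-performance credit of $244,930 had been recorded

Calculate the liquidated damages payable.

Liquidated damages: $132,580

First 134 days: 134 × $11,590 = $1,553,060
Remaining days: (176 − 134) × $21,980 = $923,160
Accrued per-day damages: $1,553,060 + $923,160 = $2,476,220
Less partial-performance credit: $2,476,220 − $244,930 = $2,231,290
Cap: 4% of $3,314,500 = $132,580
Cap at $132,580: $2,231,290 exceeds the cap → $132,580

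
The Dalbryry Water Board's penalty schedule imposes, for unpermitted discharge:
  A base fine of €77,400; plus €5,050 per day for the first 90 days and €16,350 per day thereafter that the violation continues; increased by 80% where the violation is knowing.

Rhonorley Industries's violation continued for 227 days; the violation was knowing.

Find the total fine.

€4,989,330

First 90 days: 90 × €5,050 = €454,500
Remaining days: (227 − 90) × €16,350 = €2,239,950
Per-day component: €454,500 + €2,239,950 = €2,694,450
Base plus per-day: €77,400 + €2,694,450 = €2,771,850
Enhancement: 80% of €2,771,850 = €2,217,480
Enhanced fine: €2,771,850 + €2,217,480 = €4,989,330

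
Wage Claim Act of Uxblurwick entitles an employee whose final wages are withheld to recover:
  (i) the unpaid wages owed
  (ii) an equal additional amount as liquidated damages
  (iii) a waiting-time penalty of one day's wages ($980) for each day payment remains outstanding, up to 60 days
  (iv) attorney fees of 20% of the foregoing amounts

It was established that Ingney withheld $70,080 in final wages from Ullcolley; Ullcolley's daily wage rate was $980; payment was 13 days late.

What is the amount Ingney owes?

Liquidated damages (equal amount): $70,080
Penalty days: min(13, 60) = 13
Waiting-time penalty: 13 × $980 = $12,740
Subtotal: $70,080 + $70,080 + $12,740 = $152,900
Attorney fees: 20% of $152,900 = $30,580
Total award: $152,900 + $30,580 = $183,480

$183,480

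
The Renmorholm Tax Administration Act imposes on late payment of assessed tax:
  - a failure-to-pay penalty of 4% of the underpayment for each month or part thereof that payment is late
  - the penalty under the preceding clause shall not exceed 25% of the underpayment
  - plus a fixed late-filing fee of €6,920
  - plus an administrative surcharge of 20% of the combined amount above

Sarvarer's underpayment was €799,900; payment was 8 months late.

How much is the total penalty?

Accrued rate: 4% × 8 = 32%, capped at 25% → 25%
Failure-to-pay penalty: 25% of €799,900 = €199,975
Penalty before surcharge: €199,975 + €6,920 = €206,895
Administrative surcharge: 20% of €206,895 = €41,379
Total penalty: €206,895 + €41,379 = €248,274

€248,274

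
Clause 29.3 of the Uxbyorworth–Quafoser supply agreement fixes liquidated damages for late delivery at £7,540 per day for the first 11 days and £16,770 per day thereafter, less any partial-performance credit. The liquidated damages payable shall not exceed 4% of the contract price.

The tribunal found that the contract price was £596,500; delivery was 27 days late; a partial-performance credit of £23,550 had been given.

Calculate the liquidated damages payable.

First 11 days: 11 × £7,540 = £82,940
Remaining days: (27 − 11) × £16,770 = £268,320
Accrued per-day damages: £82,940 + £268,320 = £351,260
Less partial-performance credit: £351,260 − £23,550 = £327,710
Cap: 4% of £596,500 = £23,860
Cap at £23,860: £327,710 exceeds the cap → £23,860

Liquidated damages: £23,860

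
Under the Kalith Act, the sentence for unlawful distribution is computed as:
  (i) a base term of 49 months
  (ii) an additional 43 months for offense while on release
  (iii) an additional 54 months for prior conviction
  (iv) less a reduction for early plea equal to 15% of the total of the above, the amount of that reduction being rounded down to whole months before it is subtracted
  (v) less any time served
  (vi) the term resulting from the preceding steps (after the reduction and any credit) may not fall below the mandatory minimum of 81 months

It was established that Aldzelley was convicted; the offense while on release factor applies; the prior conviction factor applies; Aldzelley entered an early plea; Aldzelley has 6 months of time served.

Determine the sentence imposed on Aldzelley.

119 months

Offense while on release enhancement: +43 months
Prior conviction enhancement: +54 months
Adjusted term: 49 months + 43 months + 54 months = 146 months
Early plea reduction: 15% of 146 months = 21 months (rounded down)
After reduction: 146 − 21 = 125 months
Less time served: 125 months − 6 months = 119 months
Minimum 81 months: 119 months meets the minimum, no increase.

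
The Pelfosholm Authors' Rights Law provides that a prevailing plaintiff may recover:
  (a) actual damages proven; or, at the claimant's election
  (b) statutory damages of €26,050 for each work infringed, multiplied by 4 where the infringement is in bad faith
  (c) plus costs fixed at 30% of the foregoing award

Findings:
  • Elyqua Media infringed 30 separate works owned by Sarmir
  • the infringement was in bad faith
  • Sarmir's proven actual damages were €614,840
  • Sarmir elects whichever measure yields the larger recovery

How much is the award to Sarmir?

€4,063,800

Statutory damages: 30 × €26,050 = €781,500
Multiplied by 4: 4 × €781,500 = €3,126,000
Greater of actual damages (€614,840) or enhanced statutory damages (€3,126,000): €3,126,000
Costs: 30% of €3,126,000 = €937,800
Award plus costs: €3,126,000 + €937,800 = €4,063,800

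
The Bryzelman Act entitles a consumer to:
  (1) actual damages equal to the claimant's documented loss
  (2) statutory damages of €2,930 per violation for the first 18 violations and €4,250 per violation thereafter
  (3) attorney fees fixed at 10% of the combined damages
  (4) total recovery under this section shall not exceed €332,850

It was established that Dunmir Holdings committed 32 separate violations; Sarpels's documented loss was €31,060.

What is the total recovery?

€157,630

First 18 violations: 18 × €2,930 = €52,740
Remaining violations: (32 − 18) × €4,250 = €59,500
Statutory damages: €52,740 + €59,500 = €112,240
Combined damages: €31,060 + €112,240 = €143,300
Attorney fees: 10% of €143,300 = €14,330
Total before cap: €143,300 + €14,330 = €157,630
Cap at €332,850: €157,630 is within the cap, no reduction.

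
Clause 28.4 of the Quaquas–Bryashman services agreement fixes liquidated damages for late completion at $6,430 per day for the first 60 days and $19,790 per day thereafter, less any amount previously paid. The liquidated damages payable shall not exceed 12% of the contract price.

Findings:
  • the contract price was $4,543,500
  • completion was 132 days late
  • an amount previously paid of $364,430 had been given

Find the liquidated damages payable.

Liquidated damages: $545,220

First 60 days: 60 × $6,430 = $385,800
Remaining days: (132 − 60) × $19,790 = $1,424,880
Accrued per-day damages: $385,800 + $1,424,880 = $1,810,680
Less amount previously paid: $1,810,680 − $364,430 = $1,446,250
Cap: 12% of $4,543,500 = $545,220
Cap at $545,220: $1,446,250 exceeds the cap → $545,220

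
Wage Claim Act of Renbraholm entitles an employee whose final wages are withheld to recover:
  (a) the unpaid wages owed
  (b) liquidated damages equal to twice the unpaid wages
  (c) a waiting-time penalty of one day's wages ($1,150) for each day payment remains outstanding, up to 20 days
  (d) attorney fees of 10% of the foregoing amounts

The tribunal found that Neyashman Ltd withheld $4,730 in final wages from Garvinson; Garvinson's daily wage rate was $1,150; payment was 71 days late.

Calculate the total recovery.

$40,909

Doubled: 2 × $4,730 = $9,460
Penalty days: min(71, 20) = 20
Waiting-time penalty: 20 × $1,150 = $23,000
Subtotal: $4,730 + $9,460 + $23,000 = $37,190
Attorney fees: 10% of $37,190 = $3,719
Total award: $37,190 + $3,719 = $40,909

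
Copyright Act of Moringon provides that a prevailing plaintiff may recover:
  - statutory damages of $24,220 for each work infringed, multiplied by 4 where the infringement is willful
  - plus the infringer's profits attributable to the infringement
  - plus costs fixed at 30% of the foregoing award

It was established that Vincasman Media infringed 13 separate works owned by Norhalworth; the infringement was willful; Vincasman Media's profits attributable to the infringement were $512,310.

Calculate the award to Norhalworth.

$2,303,275

Statutory damages: 13 × $24,220 = $314,860
Multiplied by 4: 4 × $314,860 = $1,259,440
Combined award: $1,259,440 + $512,310 = $1,771,750
Costs: 30% of $1,771,750 = $531,525
Award plus costs: $1,771,750 + $531,525 = $2,303,275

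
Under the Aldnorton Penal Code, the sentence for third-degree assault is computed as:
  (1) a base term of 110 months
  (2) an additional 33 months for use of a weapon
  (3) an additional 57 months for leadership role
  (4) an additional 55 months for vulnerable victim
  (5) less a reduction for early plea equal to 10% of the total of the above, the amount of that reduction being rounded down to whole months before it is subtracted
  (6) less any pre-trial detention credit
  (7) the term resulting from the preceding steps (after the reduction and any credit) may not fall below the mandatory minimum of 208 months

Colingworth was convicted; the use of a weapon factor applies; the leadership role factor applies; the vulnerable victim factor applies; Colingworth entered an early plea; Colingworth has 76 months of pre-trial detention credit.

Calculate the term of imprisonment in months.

208 months

Use of a weapon enhancement: +33 months
Leadership role enhancement: +57 months
Vulnerable victim enhancement: +55 months
Adjusted term: 110 months + 33 months + 57 months + 55 months = 255 months
Early plea reduction: 10% of 255 months = 25 months (rounded down)
After reduction: 255 − 25 = 230 months
Less pre-trial detention credit: 230 months − 76 months = 154 months
Minimum 208 months: 154 months is below the minimum → 208 months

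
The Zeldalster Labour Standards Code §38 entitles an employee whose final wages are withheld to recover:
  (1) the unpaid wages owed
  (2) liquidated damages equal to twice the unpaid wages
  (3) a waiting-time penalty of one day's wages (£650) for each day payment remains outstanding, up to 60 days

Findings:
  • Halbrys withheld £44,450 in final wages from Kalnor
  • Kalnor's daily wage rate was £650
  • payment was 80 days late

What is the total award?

£172,350

Doubled: 2 × £44,450 = £88,900
Penalty days: min(80, 60) = 60
Waiting-time penalty: 60 × £650 = £39,000
Total award: £44,450 + £88,900 + £39,000 = £172,350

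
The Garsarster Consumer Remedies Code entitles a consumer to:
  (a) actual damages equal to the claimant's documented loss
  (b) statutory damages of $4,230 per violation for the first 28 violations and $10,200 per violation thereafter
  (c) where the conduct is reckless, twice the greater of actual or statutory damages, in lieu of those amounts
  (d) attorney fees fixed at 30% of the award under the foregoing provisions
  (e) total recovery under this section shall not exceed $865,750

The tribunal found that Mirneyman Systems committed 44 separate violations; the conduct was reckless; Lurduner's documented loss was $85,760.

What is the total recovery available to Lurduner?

First 28 violations: 28 × $4,230 = $118,440
Remaining violations: (44 − 28) × $10,200 = $163,200
Statutory damages: $118,440 + $163,200 = $281,640
Greater of actual damages ($85,760) or statutory damages ($281,640): $281,640
Doubled: 2 × $281,640 = $563,280
Attorney fees: 30% of $563,280 = $168,984
Total before cap: $563,280 + $168,984 = $732,264
Cap at $865,750: $732,264 is within the cap, no reduction.

$732,264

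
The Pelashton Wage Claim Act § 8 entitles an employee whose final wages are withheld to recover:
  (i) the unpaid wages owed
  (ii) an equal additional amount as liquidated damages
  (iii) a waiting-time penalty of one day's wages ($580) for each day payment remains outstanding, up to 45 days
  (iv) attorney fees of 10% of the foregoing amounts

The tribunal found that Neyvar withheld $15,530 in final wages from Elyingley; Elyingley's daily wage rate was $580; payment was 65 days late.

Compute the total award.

Total award: $62,876

Liquidated damages (equal amount): $15,530
Penalty days: min(65, 45) = 45
Waiting-time penalty: 45 × $580 = $26,100
Subtotal: $15,530 + $15,530 + $26,100 = $57,160
Attorney fees: 10% of $57,160 = $5,716
Total award: $57,160 + $5,716 = $62,876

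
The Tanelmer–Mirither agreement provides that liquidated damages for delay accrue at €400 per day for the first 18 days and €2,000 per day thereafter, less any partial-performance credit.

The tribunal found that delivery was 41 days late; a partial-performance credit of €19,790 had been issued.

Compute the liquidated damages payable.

€33,410

First 18 days: 18 × €400 = €7,200
Remaining days: (41 − 18) × €2,000 = €46,000
Accrued per-day damages: €7,200 + €46,000 = €53,200
Less partial-performance credit: €53,200 − €19,790 = €33,410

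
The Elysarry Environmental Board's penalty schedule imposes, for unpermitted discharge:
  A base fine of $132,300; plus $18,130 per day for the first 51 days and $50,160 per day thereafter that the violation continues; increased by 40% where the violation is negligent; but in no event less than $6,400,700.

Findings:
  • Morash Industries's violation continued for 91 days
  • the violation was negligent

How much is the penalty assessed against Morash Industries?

First 51 days: 51 × $18,130 = $924,630
Remaining days: (91 − 51) × $50,160 = $2,006,400
Per-day component: $924,630 + $2,006,400 = $2,931,030
Base plus per-day: $132,300 + $2,931,030 = $3,063,330
Enhancement: 40% of $3,063,330 = $1,225,332
Enhanced fine: $3,063,330 + $1,225,332 = $4,288,662
Minimum $6,400,700: $4,288,662 is below the minimum → $6,400,700

$6,400,700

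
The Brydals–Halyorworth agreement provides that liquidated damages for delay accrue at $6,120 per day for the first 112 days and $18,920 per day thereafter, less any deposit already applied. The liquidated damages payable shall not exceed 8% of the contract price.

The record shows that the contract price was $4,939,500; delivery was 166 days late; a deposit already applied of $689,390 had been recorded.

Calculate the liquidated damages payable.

$395,160

First 112 days: 112 × $6,120 = $685,440
Remaining days: (166 − 112) × $18,920 = $1,021,680
Accrued per-day damages: $685,440 + $1,021,680 = $1,707,120
Less deposit already applied: $1,707,120 − $689,390 = $1,017,730
Cap: 8% of $4,939,500 = $395,160
Cap at $395,160: $1,017,730 exceeds the cap → $395,160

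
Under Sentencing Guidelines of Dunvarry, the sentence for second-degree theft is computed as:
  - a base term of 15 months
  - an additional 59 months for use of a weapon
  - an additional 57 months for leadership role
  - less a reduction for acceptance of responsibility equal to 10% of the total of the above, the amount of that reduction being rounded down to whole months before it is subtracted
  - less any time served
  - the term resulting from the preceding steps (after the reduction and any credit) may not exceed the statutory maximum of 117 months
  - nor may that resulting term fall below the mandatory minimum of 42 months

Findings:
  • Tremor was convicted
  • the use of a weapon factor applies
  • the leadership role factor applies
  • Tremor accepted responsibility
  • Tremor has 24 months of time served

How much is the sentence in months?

94 months

Use of a weapon enhancement: +59 months
Leadership role enhancement: +57 months
Adjusted term: 15 months + 59 months + 57 months = 131 months
Acceptance of responsibility reduction: 10% of 131 months = 13 months (rounded down)
After reduction: 131 − 13 = 118 months
Less time served: 118 months − 24 months = 94 months
Cap at 117 months: 94 months is within the cap, no reduction.
Minimum 42 months: 94 months meets the minimum, no increase.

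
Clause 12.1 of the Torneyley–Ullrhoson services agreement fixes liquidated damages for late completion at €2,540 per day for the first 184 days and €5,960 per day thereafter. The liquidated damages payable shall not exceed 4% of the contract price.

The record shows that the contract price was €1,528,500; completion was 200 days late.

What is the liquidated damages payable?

€61,140

First 184 days: 184 × €2,540 = €467,360
Remaining days: (200 − 184) × €5,960 = €95,360
Accrued per-day damages: €467,360 + €95,360 = €562,720
Cap: 4% of €1,528,500 = €61,140
Cap at €61,140: €562,720 exceeds the cap → €61,140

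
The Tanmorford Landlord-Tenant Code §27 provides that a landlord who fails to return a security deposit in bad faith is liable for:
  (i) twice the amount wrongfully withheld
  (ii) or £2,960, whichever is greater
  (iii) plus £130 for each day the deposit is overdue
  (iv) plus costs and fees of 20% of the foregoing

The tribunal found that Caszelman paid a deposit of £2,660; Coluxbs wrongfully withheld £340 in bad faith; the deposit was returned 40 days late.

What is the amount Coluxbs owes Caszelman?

Doubled: 2 × £340 = £680
Minimum £2,960: £680 is below the minimum → £2,960
Late-return penalty: 40 × £130 = £5,200
Damages plus late penalty: £2,960 + £5,200 = £8,160
Costs and fees: 20% of £8,160 = £1,632
Total recovery: £8,160 + £1,632 = £9,792

£9,792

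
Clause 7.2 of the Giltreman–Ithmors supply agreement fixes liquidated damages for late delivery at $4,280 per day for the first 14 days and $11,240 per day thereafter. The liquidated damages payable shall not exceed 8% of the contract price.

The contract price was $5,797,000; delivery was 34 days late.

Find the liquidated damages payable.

$284,720

First 14 days: 14 × $4,280 = $59,920
Remaining days: (34 − 14) × $11,240 = $224,800
Accrued per-day damages: $59,920 + $224,800 = $284,720
Cap: 8% of $5,797,000 = $463,760
Cap at $463,760: $284,720 is within the cap, no reduction.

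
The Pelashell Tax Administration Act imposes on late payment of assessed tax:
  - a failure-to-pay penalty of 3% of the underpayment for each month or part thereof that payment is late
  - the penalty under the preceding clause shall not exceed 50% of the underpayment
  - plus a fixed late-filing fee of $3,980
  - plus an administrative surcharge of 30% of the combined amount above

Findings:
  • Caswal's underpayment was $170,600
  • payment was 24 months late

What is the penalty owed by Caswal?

$116,064

Accrued rate: 3% × 24 = 72%, capped at 50% → 50%
Failure-to-pay penalty: 50% of $170,600 = $85,300
Penalty before surcharge: $85,300 + $3,980 = $89,280
Administrative surcharge: 30% of $89,280 = $26,784
Total penalty: $89,280 + $26,784 = $116,064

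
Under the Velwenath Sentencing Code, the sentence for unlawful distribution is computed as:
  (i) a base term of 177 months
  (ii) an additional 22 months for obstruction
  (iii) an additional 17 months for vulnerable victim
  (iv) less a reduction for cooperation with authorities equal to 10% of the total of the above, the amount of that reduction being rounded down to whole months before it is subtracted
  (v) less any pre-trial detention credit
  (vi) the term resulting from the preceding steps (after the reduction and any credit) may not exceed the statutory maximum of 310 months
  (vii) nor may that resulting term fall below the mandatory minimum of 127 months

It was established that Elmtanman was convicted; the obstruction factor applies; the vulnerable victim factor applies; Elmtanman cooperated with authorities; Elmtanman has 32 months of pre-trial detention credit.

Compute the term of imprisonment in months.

Obstruction enhancement: +22 months
Vulnerable victim enhancement: +17 months
Adjusted term: 177 months + 22 months + 17 months = 216 months
Cooperation with authorities reduction: 10% of 216 months = 21 months (rounded down)
After reduction: 216 − 21 = 195 months
Less pre-trial detention credit: 195 months − 32 months = 163 months
Cap at 310 months: 163 months is within the cap, no reduction.
Minimum 127 months: 163 months meets the minimum, no increase.

163 months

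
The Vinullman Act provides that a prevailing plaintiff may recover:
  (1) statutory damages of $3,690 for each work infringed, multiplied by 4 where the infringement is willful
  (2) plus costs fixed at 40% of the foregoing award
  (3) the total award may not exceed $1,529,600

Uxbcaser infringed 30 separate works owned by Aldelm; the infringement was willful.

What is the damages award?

$619,920

Statutory damages: 30 × $3,690 = $110,700
Multiplied by 4: 4 × $110,700 = $442,800
Costs: 40% of $442,800 = $177,120
Award plus costs: $442,800 + $177,120 = $619,920
Cap at $1,529,600: $619,920 is within the cap, no reduction.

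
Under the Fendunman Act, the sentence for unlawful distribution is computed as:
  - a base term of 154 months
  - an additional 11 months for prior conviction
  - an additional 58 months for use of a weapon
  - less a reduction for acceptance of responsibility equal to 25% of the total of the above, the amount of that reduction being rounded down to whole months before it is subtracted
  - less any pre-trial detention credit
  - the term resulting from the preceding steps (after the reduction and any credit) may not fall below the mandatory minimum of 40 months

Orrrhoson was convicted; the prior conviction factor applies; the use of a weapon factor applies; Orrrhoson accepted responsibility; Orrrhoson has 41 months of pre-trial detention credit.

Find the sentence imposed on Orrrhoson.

Prior conviction enhancement: +11 months
Use of a weapon enhancement: +58 months
Adjusted term: 154 months + 11 months + 58 months = 223 months
Acceptance of responsibility reduction: 25% of 223 months = 55 months (rounded down)
After reduction: 223 − 55 = 168 months
Less pre-trial detention credit: 168 months − 41 months = 127 months
Minimum 40 months: 127 months meets the minimum, no increase.

127 months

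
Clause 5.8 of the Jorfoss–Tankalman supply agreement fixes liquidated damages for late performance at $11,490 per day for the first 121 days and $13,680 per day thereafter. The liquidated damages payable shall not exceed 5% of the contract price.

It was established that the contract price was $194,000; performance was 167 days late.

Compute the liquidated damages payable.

First 121 days: 121 × $11,490 = $1,390,290
Remaining days: (167 − 121) × $13,680 = $629,280
Accrued per-day damages: $1,390,290 + $629,280 = $2,019,570
Cap: 5% of $194,000 = $9,700
Cap at $9,700: $2,019,570 exceeds the cap → $9,700

Liquidated damages: $9,700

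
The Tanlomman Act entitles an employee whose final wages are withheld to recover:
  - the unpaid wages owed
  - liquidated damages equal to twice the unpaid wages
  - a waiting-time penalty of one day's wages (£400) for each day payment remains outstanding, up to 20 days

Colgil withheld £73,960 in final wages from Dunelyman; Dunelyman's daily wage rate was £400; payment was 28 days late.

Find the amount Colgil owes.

£229,880

Doubled: 2 × £73,960 = £147,920
Penalty days: min(28, 20) = 20
Waiting-time penalty: 20 × £400 = £8,000
Total award: £73,960 + £147,920 + £8,000 = £229,880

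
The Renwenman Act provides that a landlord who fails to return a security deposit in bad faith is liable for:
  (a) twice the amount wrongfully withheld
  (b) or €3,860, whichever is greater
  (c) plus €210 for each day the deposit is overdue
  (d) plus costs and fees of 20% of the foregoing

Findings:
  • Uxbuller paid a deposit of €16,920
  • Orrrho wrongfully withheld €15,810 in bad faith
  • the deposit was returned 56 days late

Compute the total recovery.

Doubled: 2 × €15,810 = €31,620
Minimum €3,860: €31,620 meets the minimum, no increase.
Late-return penalty: 56 × €210 = €11,760
Damages plus late penalty: €31,620 + €11,760 = €43,380
Costs and fees: 20% of €43,380 = €8,676
Total recovery: €43,380 + €8,676 = €52,056

€52,056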